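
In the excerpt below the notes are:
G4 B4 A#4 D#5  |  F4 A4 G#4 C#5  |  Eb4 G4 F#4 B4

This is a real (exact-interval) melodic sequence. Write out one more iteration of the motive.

Db4 F4 E4 A4

Taking 4-note groups, the heads are G4, F4, Eb4: the pattern moves down a 2nd.
So cell 4 is Db4 F4 E4 A4.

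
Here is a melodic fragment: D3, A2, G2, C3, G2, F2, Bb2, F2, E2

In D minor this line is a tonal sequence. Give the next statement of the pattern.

A2 E2 D2

With a 3-note motive the entries are D3, C3, Bb2, each down a 2nd from the previous.
So cell 4 is A2 E2 D2.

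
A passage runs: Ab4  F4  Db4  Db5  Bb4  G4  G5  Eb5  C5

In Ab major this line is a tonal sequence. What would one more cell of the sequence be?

C6 Ab5 F5

Taking 3-note groups, the heads are Ab4, Db5, G5: the pattern moves up a 4th.
From C6 the diatonic shape gives C6 Ab5 F5.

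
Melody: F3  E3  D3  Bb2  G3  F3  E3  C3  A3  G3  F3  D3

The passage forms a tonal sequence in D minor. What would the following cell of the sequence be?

Taking 4-note groups, the heads are F3, G3, A3: the pattern moves up a 2nd.
From Bb3 the diatonic shape gives Bb3 A3 G3 E3.

Bb3 A3 G3 E3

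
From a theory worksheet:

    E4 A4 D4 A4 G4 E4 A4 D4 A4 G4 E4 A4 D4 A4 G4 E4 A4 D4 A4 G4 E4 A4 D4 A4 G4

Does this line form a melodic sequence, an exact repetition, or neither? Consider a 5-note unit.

Each 5-note cell is identical (E4 A4 D4 A4 G4), restated at the same pitch.

repetition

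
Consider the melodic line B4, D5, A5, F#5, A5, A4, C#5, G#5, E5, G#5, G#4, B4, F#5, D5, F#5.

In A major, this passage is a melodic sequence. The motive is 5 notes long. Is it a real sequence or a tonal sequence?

Every note is diatonic to A major.
Cell 1 has +3 semitones from note 1 to 2, but cell 2 has +4 — the interval quality changes while the contour stays the same, which is the hallmark of a tonal sequence.

tonal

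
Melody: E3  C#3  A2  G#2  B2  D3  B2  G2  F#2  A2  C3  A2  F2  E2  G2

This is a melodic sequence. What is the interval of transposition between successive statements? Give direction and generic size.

down a 2nd

The 5-note cells begin on E3, D3, C3 — each down a 2nd from the last.
From E3 to D3: down a 2nd.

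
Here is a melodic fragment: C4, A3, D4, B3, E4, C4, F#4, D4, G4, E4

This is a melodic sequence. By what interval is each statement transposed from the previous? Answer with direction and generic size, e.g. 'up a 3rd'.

up a 2nd

The 2-note cells begin on C4, D4, E4, F#4, G4 — each up a 2nd from the last.
C4 to D4 is up a 2nd.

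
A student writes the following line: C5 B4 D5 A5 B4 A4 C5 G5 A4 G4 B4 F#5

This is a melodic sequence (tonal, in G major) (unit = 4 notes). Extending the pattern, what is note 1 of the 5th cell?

F#4

The unit is 4 notes. Position-1 pitches of the 3 shown cells: C5, B4, A4.
Extending down a 2nd: G4 → F#4.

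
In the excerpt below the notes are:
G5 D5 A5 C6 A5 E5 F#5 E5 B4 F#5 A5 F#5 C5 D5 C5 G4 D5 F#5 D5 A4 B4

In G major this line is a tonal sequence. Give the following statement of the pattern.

A4 E4 B4 D5 B4 F#4 G4

Taking 7-note groups, the heads are G5, E5, C5: the pattern moves down a 3rd.
Statement 4 starts on A4 and keeps the same diatonic contour: A4 E4 B4 D5 B4 F#4 G4.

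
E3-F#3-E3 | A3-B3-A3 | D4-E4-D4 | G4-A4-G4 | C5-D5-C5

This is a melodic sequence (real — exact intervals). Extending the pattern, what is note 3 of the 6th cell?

F5

With 3-note cells, note 3 of each statement runs E3, A3, D4, G4, C5.
Each moves up a 4th; the next is F5.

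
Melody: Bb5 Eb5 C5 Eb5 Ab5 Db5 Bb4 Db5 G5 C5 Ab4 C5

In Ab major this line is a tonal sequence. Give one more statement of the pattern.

Unit = 4 notes; the statements start on Bb5, Ab5, G5, moving down a 2nd each time.
From F5 the diatonic shape gives F5 Bb4 G4 Bb4.

F5 Bb4 G4 Bb4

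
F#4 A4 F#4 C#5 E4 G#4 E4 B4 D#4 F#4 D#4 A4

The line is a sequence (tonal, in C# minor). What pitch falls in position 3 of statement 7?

The unit is 4 notes. Position-3 pitches of the 3 shown cells: F#4, E4, D#4.
Extending down a 2nd: C#4 → B3 → A3 → G#3.

G#3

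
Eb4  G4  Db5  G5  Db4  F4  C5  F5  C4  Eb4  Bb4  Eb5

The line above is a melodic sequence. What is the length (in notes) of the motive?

4

There are 12 notes; a 4-note unit gives 3 cells:
Eb4 G4 Db5 G5 | Db4 F4 C5 F5 | C4 Eb4 Bb4 Eb5
Every group is a transposition down a 2nd of the one before; no shorter unit works.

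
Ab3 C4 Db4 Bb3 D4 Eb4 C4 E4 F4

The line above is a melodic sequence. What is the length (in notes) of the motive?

3

There are 9 notes; a 3-note unit gives 3 cells:
Ab3 C4 Db4 | Bb3 D4 Eb4 | C4 E4 F4
Every group is a transposition up a 2nd of the one before; no shorter unit works.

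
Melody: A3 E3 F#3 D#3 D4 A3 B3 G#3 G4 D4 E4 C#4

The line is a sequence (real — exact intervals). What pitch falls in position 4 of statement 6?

With 4-note cells, note 4 of each statement runs D#3, G#3, C#4.
Extending up a 4th: F#4 → B4 → E5.

E5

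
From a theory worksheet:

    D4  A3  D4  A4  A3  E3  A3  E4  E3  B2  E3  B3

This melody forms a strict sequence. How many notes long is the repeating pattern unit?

Try groups of 4 (3 cells in 12 notes):
D4 A3 D4 A4 | A3 E3 A3 E4 | E3 B2 E3 B3
Every group is a transposition down a 4th of the one before; no shorter unit works.

4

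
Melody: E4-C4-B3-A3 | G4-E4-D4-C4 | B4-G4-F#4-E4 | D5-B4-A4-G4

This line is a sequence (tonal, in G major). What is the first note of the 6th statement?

With a 4-note motive the entries are E4, G4, B4, D5, each up a 3rd from the previous.
Continuing: F#5 → A5. Statement 6 starts on A5.

A5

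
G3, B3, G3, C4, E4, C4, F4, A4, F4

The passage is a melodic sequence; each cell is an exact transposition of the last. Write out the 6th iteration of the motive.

Ab5 C6 Ab5

Taking 3-note groups, the heads are G3, C4, F4: the pattern moves up a 4th.
Extending up a 4th: Bb4 → Eb5 → Ab5.
Statement 6 starts on Ab5 and keeps the same exact contour: Ab5 C6 Ab5.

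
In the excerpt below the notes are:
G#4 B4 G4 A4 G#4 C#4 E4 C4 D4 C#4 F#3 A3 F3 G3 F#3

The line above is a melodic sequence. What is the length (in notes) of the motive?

15 notes total. Splitting into 3 groups of 5:
G#4 B4 G4 A4 G#4 | C#4 E4 C4 D4 C#4 | F#3 A3 F3 G3 F#3
Each cell is the previous one down a 5th — so the unit is 5 notes.

5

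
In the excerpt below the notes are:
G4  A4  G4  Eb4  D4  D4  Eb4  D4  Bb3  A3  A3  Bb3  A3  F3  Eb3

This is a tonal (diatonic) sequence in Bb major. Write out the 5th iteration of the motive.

Bb2 C3 Bb2 G2 F2

With a 5-note motive the entries are G4, D4, A3, each down a 4th from the previous.
Carrying on: Eb3 → Bb2.
From Bb2 the diatonic shape gives Bb2 C3 Bb2 G2 F2.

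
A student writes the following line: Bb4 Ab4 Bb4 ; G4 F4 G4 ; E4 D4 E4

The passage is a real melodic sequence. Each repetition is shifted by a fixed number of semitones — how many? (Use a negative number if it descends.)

With a 3-note motive the entries are Bb4, G4, E4, each down a 3rd from the previous.
Counting half-steps from Bb4 to G4: -3.

-3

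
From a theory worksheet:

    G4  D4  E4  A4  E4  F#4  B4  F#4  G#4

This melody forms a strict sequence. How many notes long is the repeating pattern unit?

3

9 notes total. Splitting into 3 groups of 3:
G4 D4 E4 | A4 E4 F#4 | B4 F#4 G#4
Every group is a transposition up a 2nd of the one before; no shorter unit works.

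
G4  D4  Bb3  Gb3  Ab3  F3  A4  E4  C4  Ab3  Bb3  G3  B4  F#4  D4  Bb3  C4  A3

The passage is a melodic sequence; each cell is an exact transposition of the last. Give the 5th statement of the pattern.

With a 6-note motive the entries are G4, A4, B4, each up a 2nd from the previous.
Carrying on: C#5 → D#5.
So cell 5 is D#5 A#4 F#4 D4 E4 C#4.

D#5 A#4 F#4 D4 E4 C#4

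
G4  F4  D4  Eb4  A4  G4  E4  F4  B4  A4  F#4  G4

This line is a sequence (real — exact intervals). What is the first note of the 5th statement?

The 4-note cells begin on G4, A4, B4 — each up a 2nd from the last.
Continuing: C#5 → D#5. Statement 5 starts on D#5.

D#5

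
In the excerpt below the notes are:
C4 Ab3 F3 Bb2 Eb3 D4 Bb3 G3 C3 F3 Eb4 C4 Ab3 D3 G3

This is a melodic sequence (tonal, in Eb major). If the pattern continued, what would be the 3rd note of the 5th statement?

Grouping in 5s, the 3rd note of each cell is F3, G3, Ab3.
Carrying that up a 2nd forward: Bb3 → C4.

C4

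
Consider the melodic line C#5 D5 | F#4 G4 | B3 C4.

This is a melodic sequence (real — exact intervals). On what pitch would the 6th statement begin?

Taking 2-note groups, the heads are C#5, F#4, B3: the pattern moves down a 5th.
Extending the heads down a 5th: E3 → A2 → D2.

D2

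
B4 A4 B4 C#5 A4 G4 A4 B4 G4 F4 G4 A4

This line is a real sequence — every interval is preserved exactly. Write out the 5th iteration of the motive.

Eb4 Db4 Eb4 F4

The 4-note cells begin on B4, A4, G4 — each down a 2nd from the last.
Carrying on: F4 → Eb4.
From Eb4 the exact shape gives Eb4 Db4 Eb4 F4.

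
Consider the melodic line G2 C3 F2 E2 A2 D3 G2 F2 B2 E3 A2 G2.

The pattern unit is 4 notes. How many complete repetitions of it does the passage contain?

12 notes in groups of 4 gives 12/4 = 3 statements.
Starts: G2, A2, B2 — each up a 2nd.

3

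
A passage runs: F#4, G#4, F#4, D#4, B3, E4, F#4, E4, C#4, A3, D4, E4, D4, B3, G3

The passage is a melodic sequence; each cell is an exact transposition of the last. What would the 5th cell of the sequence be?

The 5-note cells begin on F#4, E4, D4 — each down a 2nd from the last.
Extending down a 2nd: C4 → Bb3.
Statement 5 starts on Bb3 and keeps the same exact contour: Bb3 C4 Bb3 G3 Eb3.

Bb3 C4 Bb3 G3 Eb3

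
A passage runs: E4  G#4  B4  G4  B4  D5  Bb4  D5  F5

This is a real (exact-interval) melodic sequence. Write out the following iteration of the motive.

Db5 F5 Ab5

The 3-note cells begin on E4, G4, Bb4 — each up a 3rd from the last.
Statement 4 starts on Db5 and keeps the same exact contour: Db5 F5 Ab5.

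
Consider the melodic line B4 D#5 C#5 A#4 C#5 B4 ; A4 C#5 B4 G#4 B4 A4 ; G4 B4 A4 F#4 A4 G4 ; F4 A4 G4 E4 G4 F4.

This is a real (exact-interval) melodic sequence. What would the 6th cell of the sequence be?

With a 6-note motive the entries are B4, A4, G4, F4, each down a 2nd from the previous.
Carrying on: Eb4 → Db4.
From Db4 the exact shape gives Db4 F4 Eb4 C4 Eb4 Db4.

Db4 F4 Eb4 C4 Eb4 Db4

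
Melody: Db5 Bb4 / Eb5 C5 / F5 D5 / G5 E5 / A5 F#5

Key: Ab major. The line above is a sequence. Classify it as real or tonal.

real

Each cell has the same semitone pattern (-3,) — intervals are preserved exactly.
And D5 lies outside Ab major, so the sequence is real rather than tonal.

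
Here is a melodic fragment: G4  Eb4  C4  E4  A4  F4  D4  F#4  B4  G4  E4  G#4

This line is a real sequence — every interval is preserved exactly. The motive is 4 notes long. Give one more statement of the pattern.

C#5 A4 F#4 A#4

The 4-note cells begin on G4, A4, B4 — each up a 2nd from the last.
From C#5 the exact shape gives C#5 A4 F#4 A#4.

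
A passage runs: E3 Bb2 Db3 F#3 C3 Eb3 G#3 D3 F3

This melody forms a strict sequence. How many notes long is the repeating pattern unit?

Try groups of 3 (3 cells in 9 notes):
E3 Bb2 Db3 | F#3 C3 Eb3 | G#3 D3 F3
Every group is a transposition up a 2nd of the one before; no shorter unit works.

3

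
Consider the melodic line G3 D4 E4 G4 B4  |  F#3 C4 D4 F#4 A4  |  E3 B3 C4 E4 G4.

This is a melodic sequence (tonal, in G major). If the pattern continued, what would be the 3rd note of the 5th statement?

Grouping in 5s, the 3rd note of each cell is E4, D4, C4.
Each moves down a 2nd. Continuing: B3 → A3.

A3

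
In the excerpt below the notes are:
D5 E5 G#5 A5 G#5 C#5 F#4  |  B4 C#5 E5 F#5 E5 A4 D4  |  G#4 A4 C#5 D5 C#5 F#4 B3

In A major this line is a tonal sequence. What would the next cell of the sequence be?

The 7-note cells begin on D5, B4, G#4 — each down a 3rd from the last.
From E4 the diatonic shape gives E4 F#4 A4 B4 A4 D4 G#3.

E4 F#4 A4 B4 A4 D4 G#3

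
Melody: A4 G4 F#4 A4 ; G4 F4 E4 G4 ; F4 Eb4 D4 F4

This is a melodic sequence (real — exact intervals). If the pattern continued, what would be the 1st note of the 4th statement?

Eb4

With 4-note cells, note 1 of each statement runs A4, G4, F4.
One more down a 2nd gives Eb4.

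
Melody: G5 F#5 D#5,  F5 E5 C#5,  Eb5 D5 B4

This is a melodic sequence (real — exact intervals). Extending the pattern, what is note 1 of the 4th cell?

Grouping in 3s, the 1st note of each cell is G5, F5, Eb5.
From Eb5, down a 2nd gives Db5.

Db5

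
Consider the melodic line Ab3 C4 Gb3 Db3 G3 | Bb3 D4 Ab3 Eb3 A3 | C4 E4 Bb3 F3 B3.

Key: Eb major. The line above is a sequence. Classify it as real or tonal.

real

Each cell has the same semitone pattern (4, -6, -5, 6) — intervals are preserved exactly.
And Gb3 lies outside Eb major, so the sequence is real rather than tonal.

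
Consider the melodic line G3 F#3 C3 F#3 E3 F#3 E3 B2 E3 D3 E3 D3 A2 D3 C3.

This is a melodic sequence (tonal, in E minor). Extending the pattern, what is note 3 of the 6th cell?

E2

Grouping in 5s, the 3rd note of each cell is C3, B2, A2.
Each moves down a 2nd. Continuing: G2 → F#2 → E2.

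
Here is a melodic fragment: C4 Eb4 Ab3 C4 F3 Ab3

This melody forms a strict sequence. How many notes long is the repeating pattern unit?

Try groups of 2 (3 cells in 6 notes):
C4 Eb4 | Ab3 C4 | F3 Ab3
Every group is a transposition down a 3rd of the one before; no shorter unit works.

2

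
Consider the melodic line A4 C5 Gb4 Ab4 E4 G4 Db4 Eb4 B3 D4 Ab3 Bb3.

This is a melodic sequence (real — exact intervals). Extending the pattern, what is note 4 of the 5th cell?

C3

The unit is 4 notes. Position-4 pitches of the 3 shown cells: Ab4, Eb4, Bb3.
Carrying that down a 4th forward: F3 → C3.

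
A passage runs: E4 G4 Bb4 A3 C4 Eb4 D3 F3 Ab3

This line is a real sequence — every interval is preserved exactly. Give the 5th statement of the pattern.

With a 3-note motive the entries are E4, A3, D3, each down a 5th from the previous.
Continuing the starts: G2 → C2.
Statement 5 starts on C2 and keeps the same exact contour: C2 Eb2 Gb2.

C2 Eb2 Gb2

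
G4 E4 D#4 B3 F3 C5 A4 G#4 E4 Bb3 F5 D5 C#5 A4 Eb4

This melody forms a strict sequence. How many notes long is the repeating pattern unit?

5

15 notes total. Splitting into 3 groups of 5:
G4 E4 D#4 B3 F3 | C5 A4 G#4 E4 Bb3 | F5 D5 C#5 A4 Eb4
That's a consistent up a 4th shift per cell, and no other grouping gives one.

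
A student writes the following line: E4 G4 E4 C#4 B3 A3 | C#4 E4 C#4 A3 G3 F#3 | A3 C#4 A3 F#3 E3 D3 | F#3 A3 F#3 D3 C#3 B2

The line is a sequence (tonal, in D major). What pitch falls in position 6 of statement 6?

E2

The unit is 6 notes. Position-6 pitches of the 4 shown cells: A3, F#3, D3, B2.
Extending down a 3rd: G2 → E2.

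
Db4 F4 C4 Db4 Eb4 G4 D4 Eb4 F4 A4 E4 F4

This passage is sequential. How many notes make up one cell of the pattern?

4

12 notes total. Splitting into 3 groups of 4:
Db4 F4 C4 Db4 | Eb4 G4 D4 Eb4 | F4 A4 E4 F4
Every group is a transposition up a 2nd of the one before; no shorter unit works.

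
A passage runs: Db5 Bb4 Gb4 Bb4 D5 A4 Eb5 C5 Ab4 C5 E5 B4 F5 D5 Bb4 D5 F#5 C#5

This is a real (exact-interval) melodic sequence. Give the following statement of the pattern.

With a 6-note motive the entries are Db5, Eb5, F5, each up a 2nd from the previous.
Statement 4 starts on G5 and keeps the same exact contour: G5 E5 C5 E5 G#5 D#5.

G5 E5 C5 E5 G#5 D#5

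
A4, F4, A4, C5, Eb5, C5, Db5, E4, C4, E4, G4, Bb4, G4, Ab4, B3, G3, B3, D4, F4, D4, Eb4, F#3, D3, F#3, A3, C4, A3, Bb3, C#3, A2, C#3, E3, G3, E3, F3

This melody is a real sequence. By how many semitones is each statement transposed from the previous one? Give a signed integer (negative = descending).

Unit = 7 notes; the statements start on A4, E4, B3, F#3, C#3, moving down a 4th each time.
Counting half-steps from A4 to E4: -5.

-5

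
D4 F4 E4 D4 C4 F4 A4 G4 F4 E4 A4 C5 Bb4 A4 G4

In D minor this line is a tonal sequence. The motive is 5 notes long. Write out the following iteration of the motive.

Taking 5-note groups, the heads are D4, F4, A4: the pattern moves up a 3rd.
So cell 4 is C5 E5 D5 C5 Bb4.

C5 E5 D5 C5 Bb4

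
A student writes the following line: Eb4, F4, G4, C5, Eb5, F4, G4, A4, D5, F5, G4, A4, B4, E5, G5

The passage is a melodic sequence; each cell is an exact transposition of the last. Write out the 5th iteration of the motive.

B4 C#5 D#5 G#5 B5

The 5-note cells begin on Eb4, F4, G4 — each up a 2nd from the last.
Carrying on: A4 → B4.
From B4 the exact shape gives B4 C#5 D#5 G#5 B5.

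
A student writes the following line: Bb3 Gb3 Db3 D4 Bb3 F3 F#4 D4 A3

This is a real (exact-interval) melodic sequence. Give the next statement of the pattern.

A#4 F#4 C#4

The 3-note cells begin on Bb3, D4, F#4 — each up a 3rd from the last.
So cell 4 is A#4 F#4 C#4.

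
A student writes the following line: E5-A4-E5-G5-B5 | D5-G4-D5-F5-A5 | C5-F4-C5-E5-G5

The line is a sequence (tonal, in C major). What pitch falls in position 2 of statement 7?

Grouping in 5s, the 2nd note of each cell is A4, G4, F4.
Carrying that down a 2nd forward: E4 → D4 → C4 → B3.

B3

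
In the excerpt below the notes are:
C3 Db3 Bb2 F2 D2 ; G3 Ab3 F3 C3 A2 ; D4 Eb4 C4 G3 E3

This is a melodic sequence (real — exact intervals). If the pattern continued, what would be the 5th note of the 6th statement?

Grouping in 5s, the 5th note of each cell is D2, A2, E3.
Extending up a 5th: B3 → F#4 → C#5.

C#5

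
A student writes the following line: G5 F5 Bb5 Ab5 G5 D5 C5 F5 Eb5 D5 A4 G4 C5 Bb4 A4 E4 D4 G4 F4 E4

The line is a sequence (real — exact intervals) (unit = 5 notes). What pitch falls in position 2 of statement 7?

B2

The unit is 5 notes. Position-2 pitches of the 4 shown cells: F5, C5, G4, D4.
Carrying that down a 4th forward: A3 → E3 → B2.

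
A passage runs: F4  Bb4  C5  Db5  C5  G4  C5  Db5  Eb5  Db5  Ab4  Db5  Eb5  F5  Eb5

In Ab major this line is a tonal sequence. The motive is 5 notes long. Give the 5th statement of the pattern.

Taking 5-note groups, the heads are F4, G4, Ab4: the pattern moves up a 2nd.
Continuing the starts: Bb4 → C5.
Statement 5 starts on C5 and keeps the same diatonic contour: C5 F5 G5 Ab5 G5.

C5 F5 G5 Ab5 G5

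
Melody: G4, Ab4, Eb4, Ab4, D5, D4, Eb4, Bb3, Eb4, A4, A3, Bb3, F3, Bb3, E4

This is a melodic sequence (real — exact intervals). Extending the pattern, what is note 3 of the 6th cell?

With 5-note cells, note 3 of each statement runs Eb4, Bb3, F3.
Each moves down a 4th. Continuing: C3 → G2 → D2.

D2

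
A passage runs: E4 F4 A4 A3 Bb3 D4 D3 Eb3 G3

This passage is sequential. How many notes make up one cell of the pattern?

3

9 notes total. Splitting into 3 groups of 3:
E4 F4 A4 | A3 Bb3 D4 | D3 Eb3 G3
Each cell is the previous one down a 5th — so the unit is 3 notes.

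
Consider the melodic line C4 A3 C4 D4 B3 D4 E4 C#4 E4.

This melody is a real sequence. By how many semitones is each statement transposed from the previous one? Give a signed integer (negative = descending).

Unit = 3 notes; the statements start on C4, D4, E4, moving up a 2nd each time.
C4→D4 is 62 − 60 = 2 semitones.

2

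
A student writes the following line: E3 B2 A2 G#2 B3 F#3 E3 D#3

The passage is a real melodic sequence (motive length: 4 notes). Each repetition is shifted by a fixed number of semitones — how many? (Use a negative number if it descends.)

With a 4-note motive the entries are E3, B3, each up a 5th from the previous.
E3→B3 is 59 − 52 = 7 semitones.

7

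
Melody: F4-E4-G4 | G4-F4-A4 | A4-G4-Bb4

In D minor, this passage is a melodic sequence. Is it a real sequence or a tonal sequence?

tonal

Every note is diatonic to D minor.
Cell 1 has -1 semitones from note 1 to 2, but cell 2 has -2 — the interval quality changes while the contour stays the same, which is the hallmark of a tonal sequence.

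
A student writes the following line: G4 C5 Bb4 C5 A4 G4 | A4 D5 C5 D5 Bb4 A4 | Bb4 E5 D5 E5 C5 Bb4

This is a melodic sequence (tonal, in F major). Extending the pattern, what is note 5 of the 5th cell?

The unit is 6 notes. Position-5 pitches of the 3 shown cells: A4, Bb4, C5.
Each moves up a 2nd. Continuing: D5 → E5.

E5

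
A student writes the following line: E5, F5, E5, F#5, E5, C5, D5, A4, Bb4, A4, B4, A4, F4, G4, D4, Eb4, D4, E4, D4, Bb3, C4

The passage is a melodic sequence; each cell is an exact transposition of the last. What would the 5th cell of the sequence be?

The 7-note cells begin on E5, A4, D4 — each down a 5th from the last.
Extending down a 5th: G3 → C3.
From C3 the exact shape gives C3 Db3 C3 D3 C3 Ab2 Bb2.

C3 Db3 C3 D3 C3 Ab2 Bb2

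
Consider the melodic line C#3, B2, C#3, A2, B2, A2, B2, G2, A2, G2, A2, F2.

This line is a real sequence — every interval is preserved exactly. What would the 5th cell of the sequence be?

F2 Eb2 F2 Db2

With a 4-note motive the entries are C#3, B2, A2, each down a 2nd from the previous.
Carrying on: G2 → F2.
From F2 the exact shape gives F2 Eb2 F2 Db2.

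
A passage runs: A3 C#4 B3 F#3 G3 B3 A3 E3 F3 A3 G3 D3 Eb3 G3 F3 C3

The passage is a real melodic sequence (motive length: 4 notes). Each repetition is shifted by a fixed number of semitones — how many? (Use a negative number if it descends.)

-2

Unit = 4 notes; the statements start on A3, G3, F3, Eb3, moving down a 2nd each time.
Counting half-steps from A3 to G3: -2.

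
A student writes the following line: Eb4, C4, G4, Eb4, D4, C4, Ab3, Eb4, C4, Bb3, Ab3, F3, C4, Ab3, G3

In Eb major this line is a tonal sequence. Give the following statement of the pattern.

F3 D3 Ab3 F3 Eb3

Taking 5-note groups, the heads are Eb4, C4, Ab3: the pattern moves down a 3rd.
So cell 4 is F3 D3 Ab3 F3 Eb3.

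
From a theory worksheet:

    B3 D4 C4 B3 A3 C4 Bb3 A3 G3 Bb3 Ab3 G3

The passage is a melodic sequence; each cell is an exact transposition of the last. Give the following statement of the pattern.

F3 Ab3 Gb3 F3

With a 4-note motive the entries are B3, A3, G3, each down a 2nd from the previous.
From F3 the exact shape gives F3 Ab3 Gb3 F3.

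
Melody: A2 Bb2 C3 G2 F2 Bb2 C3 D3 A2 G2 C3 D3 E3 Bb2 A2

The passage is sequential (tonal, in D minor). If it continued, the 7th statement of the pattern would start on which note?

G3

With a 5-note motive the entries are A2, Bb2, C3, each up a 2nd from the previous.
Continuing: D3 → E3 → F3 → G3. Statement 7 starts on G3.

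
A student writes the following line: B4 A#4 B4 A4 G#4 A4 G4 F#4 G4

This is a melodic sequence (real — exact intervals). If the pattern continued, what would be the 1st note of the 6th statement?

The unit is 3 notes. Position-1 pitches of the 3 shown cells: B4, A4, G4.
Each moves down a 2nd. Continuing: F4 → Eb4 → Db4.

Db4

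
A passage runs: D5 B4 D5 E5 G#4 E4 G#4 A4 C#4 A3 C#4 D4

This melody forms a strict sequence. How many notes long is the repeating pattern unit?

12 notes total. Splitting into 3 groups of 4:
D5 B4 D5 E5 | G#4 E4 G#4 A4 | C#4 A3 C#4 D4
Each cell is the previous one down a 5th — so the unit is 4 notes.

4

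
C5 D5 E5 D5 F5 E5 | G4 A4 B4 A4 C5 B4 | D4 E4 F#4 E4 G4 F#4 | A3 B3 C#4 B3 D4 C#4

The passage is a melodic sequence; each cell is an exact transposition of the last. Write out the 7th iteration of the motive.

Taking 6-note groups, the heads are C5, G4, D4, A3: the pattern moves down a 4th.
Carrying on: E3 → B2 → F#2.
So cell 7 is F#2 G#2 A#2 G#2 B2 A#2.

F#2 G#2 A#2 G#2 B2 A#2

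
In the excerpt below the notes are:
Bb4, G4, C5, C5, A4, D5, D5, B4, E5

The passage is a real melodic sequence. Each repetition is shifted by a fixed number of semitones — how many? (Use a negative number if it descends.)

2

Taking 3-note groups, the heads are Bb4, C5, D5: the pattern moves up a 2nd.
Bb4→C5 is 72 − 70 = 2 semitones.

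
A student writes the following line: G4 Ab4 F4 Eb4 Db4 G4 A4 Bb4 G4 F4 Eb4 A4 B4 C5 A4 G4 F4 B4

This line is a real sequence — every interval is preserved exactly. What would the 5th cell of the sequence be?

Taking 6-note groups, the heads are G4, A4, B4: the pattern moves up a 2nd.
Carrying on: C#5 → D#5.
From D#5 the exact shape gives D#5 E5 C#5 B4 A4 D#5.

D#5 E5 C#5 B4 A4 D#5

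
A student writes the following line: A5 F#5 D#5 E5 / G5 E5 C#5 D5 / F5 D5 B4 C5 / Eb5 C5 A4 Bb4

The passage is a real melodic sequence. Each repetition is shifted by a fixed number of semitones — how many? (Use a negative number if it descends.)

-2

Unit = 4 notes; the statements start on A5, G5, F5, Eb5, moving down a 2nd each time.
A5 to G5 spans -2 semitones.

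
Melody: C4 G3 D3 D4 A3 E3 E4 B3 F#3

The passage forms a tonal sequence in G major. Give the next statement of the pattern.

F#4 C4 G3

Taking 3-note groups, the heads are C4, D4, E4: the pattern moves up a 2nd.
Statement 4 starts on F#4 and keeps the same diatonic contour: F#4 C4 G3.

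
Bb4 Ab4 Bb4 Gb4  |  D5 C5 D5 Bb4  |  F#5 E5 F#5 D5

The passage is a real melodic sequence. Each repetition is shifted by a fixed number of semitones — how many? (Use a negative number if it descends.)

4

With a 4-note motive the entries are Bb4, D5, F#5, each up a 3rd from the previous.
Bb4 to D5 spans +4 semitones.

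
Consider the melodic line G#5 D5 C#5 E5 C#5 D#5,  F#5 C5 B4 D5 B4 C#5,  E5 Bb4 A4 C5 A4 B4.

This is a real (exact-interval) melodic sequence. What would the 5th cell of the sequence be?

C5 Gb4 F4 Ab4 F4 G4

The 6-note cells begin on G#5, F#5, E5 — each down a 2nd from the last.
Carrying on: D5 → C5.
So cell 5 is C5 Gb4 F4 Ab4 F4 G4.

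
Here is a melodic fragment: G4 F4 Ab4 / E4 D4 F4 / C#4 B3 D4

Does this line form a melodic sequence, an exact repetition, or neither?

sequence

Each 3-note cell is the previous one transposed down a 3rd.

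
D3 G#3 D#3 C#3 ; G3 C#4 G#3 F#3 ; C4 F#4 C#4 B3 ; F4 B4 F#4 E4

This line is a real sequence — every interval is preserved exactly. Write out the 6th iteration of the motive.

Eb5 A5 E5 D5

With a 4-note motive the entries are D3, G3, C4, F4, each up a 4th from the previous.
Carrying on: Bb4 → Eb5.
Statement 6 starts on Eb5 and keeps the same exact contour: Eb5 A5 E5 D5.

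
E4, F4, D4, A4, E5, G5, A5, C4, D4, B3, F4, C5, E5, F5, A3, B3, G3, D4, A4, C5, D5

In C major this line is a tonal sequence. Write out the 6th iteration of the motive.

The 7-note cells begin on E4, C4, A3 — each down a 3rd from the last.
Carrying on: F3 → D3 → B2.
Statement 6 starts on B2 and keeps the same diatonic contour: B2 C3 A2 E3 B3 D4 E4.

B2 C3 A2 E3 B3 D4 E4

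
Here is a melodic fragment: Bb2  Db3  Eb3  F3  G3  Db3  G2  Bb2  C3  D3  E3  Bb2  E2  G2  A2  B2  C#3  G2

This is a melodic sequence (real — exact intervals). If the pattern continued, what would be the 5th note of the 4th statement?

A#2

With 6-note cells, note 5 of each statement runs G3, E3, C#3.
Each moves down a 3rd; the next is A#2.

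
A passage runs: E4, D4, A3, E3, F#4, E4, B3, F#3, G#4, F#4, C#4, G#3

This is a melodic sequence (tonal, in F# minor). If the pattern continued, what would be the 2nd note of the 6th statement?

B4

With 4-note cells, note 2 of each statement runs D4, E4, F#4.
Carrying that up a 2nd forward: G#4 → A4 → B4.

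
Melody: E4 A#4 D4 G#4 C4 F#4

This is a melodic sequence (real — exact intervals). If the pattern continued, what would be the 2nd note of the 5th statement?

The unit is 2 notes. Position-2 pitches of the 3 shown cells: A#4, G#4, F#4.
Carrying that down a 2nd forward: E4 → D4.

D4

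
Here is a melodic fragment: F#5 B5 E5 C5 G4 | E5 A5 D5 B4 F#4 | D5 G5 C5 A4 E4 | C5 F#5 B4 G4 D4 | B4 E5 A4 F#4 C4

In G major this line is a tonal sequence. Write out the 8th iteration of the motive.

F#4 B4 E4 C4 G3

With a 5-note motive the entries are F#5, E5, D5, C5, B4, each down a 2nd from the previous.
Continuing the starts: A4 → G4 → F#4.
From F#4 the diatonic shape gives F#4 B4 E4 C4 G3.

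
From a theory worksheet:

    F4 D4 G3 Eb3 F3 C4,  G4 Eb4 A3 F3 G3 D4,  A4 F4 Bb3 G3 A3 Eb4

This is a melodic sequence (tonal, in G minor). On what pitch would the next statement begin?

With a 6-note motive the entries are F4, G4, A4, each up a 2nd from the previous.
One more step up a 2nd gives Bb4.

Bb4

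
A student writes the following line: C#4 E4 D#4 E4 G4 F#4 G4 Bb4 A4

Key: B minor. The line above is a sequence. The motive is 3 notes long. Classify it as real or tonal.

real

Each cell has the same semitone pattern (3, -1) — intervals are preserved exactly.
And D#4 lies outside B minor, so the sequence is real rather than tonal.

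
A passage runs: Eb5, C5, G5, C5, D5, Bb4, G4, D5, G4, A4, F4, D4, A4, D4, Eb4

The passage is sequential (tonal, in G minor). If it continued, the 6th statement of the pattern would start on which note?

Taking 5-note groups, the heads are Eb5, Bb4, F4: the pattern moves down a 4th.
Continuing: C4 → G3 → D3. Statement 6 starts on D3.

D3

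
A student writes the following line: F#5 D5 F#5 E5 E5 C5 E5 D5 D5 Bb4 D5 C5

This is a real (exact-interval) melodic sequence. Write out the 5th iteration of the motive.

The 4-note cells begin on F#5, E5, D5 — each down a 2nd from the last.
Continuing the starts: C5 → Bb4.
So cell 5 is Bb4 Gb4 Bb4 Ab4.

Bb4 Gb4 Bb4 Ab4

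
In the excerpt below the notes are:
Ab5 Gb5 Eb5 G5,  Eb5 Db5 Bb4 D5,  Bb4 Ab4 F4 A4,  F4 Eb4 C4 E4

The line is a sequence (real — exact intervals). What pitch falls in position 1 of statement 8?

With 4-note cells, note 1 of each statement runs Ab5, Eb5, Bb4, F4.
Extending down a 4th: C4 → G3 → D3 → A2.

A2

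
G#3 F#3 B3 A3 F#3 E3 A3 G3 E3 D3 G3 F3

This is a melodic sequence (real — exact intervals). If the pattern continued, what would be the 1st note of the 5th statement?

C3

Grouping in 4s, the 1st note of each cell is G#3, F#3, E3.
Each moves down a 2nd. Continuing: D3 → C3.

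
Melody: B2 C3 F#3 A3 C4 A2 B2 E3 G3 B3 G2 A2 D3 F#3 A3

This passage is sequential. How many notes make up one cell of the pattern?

Try groups of 5 (3 cells in 15 notes):
B2 C3 F#3 A3 C4 | A2 B2 E3 G3 B3 | G2 A2 D3 F#3 A3
That's a consistent down a 2nd shift per cell, and no other grouping gives one.

5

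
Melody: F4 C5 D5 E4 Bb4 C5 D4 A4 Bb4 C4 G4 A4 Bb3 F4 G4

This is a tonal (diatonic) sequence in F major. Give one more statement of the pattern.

A3 E4 F4

Taking 3-note groups, the heads are F4, E4, D4, C4, Bb3: the pattern moves down a 2nd.
From A3 the diatonic shape gives A3 E4 F4.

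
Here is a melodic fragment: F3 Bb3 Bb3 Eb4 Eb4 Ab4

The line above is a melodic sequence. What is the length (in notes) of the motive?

Try groups of 2 (3 cells in 6 notes):
F3 Bb3 | Bb3 Eb4 | Eb4 Ab4
Every group is a transposition up a 4th of the one before; no shorter unit works.

2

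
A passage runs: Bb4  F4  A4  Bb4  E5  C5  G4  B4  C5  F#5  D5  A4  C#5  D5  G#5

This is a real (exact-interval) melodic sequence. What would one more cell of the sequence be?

The 5-note cells begin on Bb4, C5, D5 — each up a 2nd from the last.
From E5 the exact shape gives E5 B4 D#5 E5 A#5.

E5 B4 D#5 E5 A#5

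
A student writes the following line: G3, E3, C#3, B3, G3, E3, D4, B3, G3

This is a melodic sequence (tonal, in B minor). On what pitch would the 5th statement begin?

Unit = 3 notes; the statements start on G3, B3, D4, moving up a 3rd each time.
Extending the heads up a 3rd: F#4 → A4.

A4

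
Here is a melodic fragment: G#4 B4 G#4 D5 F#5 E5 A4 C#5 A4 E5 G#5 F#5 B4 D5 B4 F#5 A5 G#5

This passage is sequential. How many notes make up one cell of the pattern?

6

Try groups of 6 (3 cells in 18 notes):
G#4 B4 G#4 D5 F#5 E5 | A4 C#5 A4 E5 G#5 F#5 | B4 D5 B4 F#5 A5 G#5
Each cell is the previous one up a 2nd — so the unit is 6 notes.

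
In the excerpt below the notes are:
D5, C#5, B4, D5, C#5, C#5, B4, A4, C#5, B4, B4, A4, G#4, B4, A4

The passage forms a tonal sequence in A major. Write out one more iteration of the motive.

Unit = 5 notes; the statements start on D5, C#5, B4, moving down a 2nd each time.
From A4 the diatonic shape gives A4 G#4 F#4 A4 G#4.

A4 G#4 F#4 A4 G#4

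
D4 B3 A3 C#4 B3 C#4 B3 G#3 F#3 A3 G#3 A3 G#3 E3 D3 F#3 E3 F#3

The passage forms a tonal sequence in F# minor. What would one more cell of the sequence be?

E3 C#3 B2 D3 C#3 D3

The 6-note cells begin on D4, B3, G#3 — each down a 3rd from the last.
So cell 4 is E3 C#3 B2 D3 C#3 D3.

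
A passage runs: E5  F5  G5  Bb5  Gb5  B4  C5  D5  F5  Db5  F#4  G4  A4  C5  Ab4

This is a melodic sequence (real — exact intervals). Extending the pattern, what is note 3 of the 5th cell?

B3

Grouping in 5s, the 3rd note of each cell is G5, D5, A4.
Extending down a 4th: E4 → B3.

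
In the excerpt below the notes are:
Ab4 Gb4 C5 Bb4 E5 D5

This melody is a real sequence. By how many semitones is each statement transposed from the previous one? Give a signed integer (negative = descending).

Unit = 2 notes; the statements start on Ab4, C5, E5, moving up a 3rd each time.
Counting half-steps from Ab4 to C5: 4.

4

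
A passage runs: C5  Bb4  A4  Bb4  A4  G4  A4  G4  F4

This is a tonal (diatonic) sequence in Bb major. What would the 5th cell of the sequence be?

With a 3-note motive the entries are C5, Bb4, A4, each down a 2nd from the previous.
Carrying on: G4 → F4.
Statement 5 starts on F4 and keeps the same diatonic contour: F4 Eb4 D4.

F4 Eb4 D4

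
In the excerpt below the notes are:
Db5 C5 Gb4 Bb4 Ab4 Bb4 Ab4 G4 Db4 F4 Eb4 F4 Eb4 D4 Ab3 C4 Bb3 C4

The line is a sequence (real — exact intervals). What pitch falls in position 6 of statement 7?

E2

With 6-note cells, note 6 of each statement runs Bb4, F4, C4.
Carrying that down a 4th forward: G3 → D3 → A2 → E2.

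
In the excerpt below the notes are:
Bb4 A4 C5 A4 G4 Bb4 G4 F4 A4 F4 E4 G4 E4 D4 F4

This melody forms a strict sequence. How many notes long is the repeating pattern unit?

3

Try groups of 3 (5 cells in 15 notes):
Bb4 A4 C5 | A4 G4 Bb4 | G4 F4 A4 | F4 E4 G4 | E4 D4 F4
That's a consistent down a 2nd shift per cell, and no other grouping gives one.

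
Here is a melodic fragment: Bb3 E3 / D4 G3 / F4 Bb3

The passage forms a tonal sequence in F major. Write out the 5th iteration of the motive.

C5 F4

The 2-note cells begin on Bb3, D4, F4 — each up a 3rd from the last.
Carrying on: A4 → C5.
Statement 5 starts on C5 and keeps the same diatonic contour: C5 F4.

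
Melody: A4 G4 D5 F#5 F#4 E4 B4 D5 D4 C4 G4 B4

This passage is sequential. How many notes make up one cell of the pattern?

12 notes total. Splitting into 3 groups of 4:
A4 G4 D5 F#5 | F#4 E4 B4 D5 | D4 C4 G4 B4
Each cell is the previous one down a 3rd — so the unit is 4 notes.

4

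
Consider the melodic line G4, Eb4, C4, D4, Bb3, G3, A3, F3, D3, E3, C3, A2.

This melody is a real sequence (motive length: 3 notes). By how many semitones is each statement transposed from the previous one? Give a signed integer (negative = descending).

Unit = 3 notes; the statements start on G4, D4, A3, E3, moving down a 4th each time.
G4→D4 is 62 − 67 = -5 semitones.

-5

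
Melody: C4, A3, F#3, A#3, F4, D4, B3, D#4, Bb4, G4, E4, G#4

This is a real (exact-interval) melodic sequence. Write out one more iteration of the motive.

Taking 4-note groups, the heads are C4, F4, Bb4: the pattern moves up a 4th.
So cell 4 is Eb5 C5 A4 C#5.

Eb5 C5 A4 C#5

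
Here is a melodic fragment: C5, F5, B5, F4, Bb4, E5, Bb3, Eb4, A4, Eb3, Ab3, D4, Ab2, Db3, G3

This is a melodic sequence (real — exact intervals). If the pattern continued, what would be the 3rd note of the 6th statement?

C3

The unit is 3 notes. Position-3 pitches of the 5 shown cells: B5, E5, A4, D4, G3.
One more down a 5th gives C3.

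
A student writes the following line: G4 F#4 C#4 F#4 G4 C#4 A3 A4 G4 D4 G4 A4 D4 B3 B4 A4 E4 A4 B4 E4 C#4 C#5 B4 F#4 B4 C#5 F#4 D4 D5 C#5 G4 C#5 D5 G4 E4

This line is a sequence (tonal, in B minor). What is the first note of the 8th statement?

G5

Taking 7-note groups, the heads are G4, A4, B4, C#5, D5: the pattern moves up a 2nd.
Extending the heads up a 2nd: E5 → F#5 → G5.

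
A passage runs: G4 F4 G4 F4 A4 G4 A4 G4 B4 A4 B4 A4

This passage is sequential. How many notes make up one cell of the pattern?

12 notes total. Splitting into 3 groups of 4:
G4 F4 G4 F4 | A4 G4 A4 G4 | B4 A4 B4 A4
Each cell is the previous one up a 2nd — so the unit is 4 notes.

4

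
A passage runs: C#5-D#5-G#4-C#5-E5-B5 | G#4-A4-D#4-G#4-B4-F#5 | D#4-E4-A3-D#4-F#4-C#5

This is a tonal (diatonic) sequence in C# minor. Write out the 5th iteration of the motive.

E3 F#3 B2 E3 G#3 D#4

Unit = 6 notes; the statements start on C#5, G#4, D#4, moving down a 4th each time.
Extending down a 4th: A3 → E3.
So cell 5 is E3 F#3 B2 E3 G#3 D#4.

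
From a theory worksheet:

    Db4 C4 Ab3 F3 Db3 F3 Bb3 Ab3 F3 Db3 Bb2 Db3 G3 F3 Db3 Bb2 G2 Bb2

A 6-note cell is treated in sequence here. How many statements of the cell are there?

18 notes in groups of 6 gives 18/6 = 3 statements.
Starts: Db4, Bb3, G3 — each down a 3rd.

3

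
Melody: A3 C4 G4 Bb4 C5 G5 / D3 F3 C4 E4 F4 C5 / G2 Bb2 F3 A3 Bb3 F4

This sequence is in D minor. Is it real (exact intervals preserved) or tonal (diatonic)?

tonal

Every note is diatonic to D minor.
Cell 1 has +3 semitones from note 3 to 4, but cell 2 has +4 — the interval quality changes while the contour stays the same, which is the hallmark of a tonal sequence.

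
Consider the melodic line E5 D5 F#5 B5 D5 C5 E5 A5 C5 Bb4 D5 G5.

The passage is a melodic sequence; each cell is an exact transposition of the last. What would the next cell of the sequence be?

Bb4 Ab4 C5 F5

The 4-note cells begin on E5, D5, C5 — each down a 2nd from the last.
Statement 4 starts on Bb4 and keeps the same exact contour: Bb4 Ab4 C5 F5.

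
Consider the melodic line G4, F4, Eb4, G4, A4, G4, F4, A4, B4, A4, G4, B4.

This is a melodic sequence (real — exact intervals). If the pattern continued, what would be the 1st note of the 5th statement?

With 4-note cells, note 1 of each statement runs G4, A4, B4.
Extending up a 2nd: C#5 → D#5.

D#5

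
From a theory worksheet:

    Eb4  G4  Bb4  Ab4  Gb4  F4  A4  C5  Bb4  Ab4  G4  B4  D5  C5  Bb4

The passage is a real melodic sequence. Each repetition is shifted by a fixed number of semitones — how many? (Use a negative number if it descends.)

2

The 5-note cells begin on Eb4, F4, G4 — each up a 2nd from the last.
Counting half-steps from Eb4 to F4: 2.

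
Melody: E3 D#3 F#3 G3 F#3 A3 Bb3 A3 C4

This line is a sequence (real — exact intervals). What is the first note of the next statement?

Db4

The 3-note cells begin on E3, G3, Bb3 — each up a 3rd from the last.
The next head, up a 3rd from Bb3, is Db4.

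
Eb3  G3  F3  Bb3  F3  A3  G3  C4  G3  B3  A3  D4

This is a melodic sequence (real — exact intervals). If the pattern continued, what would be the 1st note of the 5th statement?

B3

Grouping in 4s, the 1st note of each cell is Eb3, F3, G3.
Each moves up a 2nd. Continuing: A3 → B3.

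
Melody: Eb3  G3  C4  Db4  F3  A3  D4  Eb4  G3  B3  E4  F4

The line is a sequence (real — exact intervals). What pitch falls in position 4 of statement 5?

The unit is 4 notes. Position-4 pitches of the 3 shown cells: Db4, Eb4, F4.
Extending up a 2nd: G4 → A4.

A4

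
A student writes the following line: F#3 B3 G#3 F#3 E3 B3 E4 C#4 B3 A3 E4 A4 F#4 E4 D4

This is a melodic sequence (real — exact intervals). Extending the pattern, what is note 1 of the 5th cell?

The unit is 5 notes. Position-1 pitches of the 3 shown cells: F#3, B3, E4.
Carrying that up a 4th forward: A4 → D5.

D5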